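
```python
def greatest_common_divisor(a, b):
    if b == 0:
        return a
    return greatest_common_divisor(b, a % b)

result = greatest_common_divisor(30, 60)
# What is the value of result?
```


greatest_common_divisor(30, 60)
= greatest_common_divisor(60, 30 % 60) = greatest_common_divisor(60, 30)
= greatest_common_divisor(30, 60 % 30) = greatest_common_divisor(30, 0)
b == 0, return a = 30


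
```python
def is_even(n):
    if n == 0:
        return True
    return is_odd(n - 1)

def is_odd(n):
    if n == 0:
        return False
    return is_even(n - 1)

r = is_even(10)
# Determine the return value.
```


is_even(10)
= is_odd(9)
= is_even(8)
= is_odd(7)
= is_even(6)
= is_odd(5)
= is_even(4)
= is_odd(3)
= is_even(2)
= is_odd(1)
= is_even(0)
n == 0: return True
= True


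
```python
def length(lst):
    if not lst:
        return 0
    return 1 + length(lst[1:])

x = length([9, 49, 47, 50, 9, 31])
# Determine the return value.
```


length([9, 49, 47, 50, 9, 31])
= 1 + length([49, 47, 50, 9, 31])
= 1 + 1 + length([47, 50, 9, 31])
= 1 + 1 + 1 + length([50, 9, 31])
= 1 + 1 + 1 + 1 + length([9, 31])
= 1 + 1 + 1 + 1 + 1 + length([31])
= 1 + 1 + 1 + 1 + 1 + 1 + length([])
= 1 + 1 + 1 + 1 + 1 + 1 + 0
= 6


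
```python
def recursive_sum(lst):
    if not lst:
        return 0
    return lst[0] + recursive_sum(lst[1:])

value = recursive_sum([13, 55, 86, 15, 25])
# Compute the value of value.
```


recursive_sum([13, 55, 86, 15, 25])
= 13 + recursive_sum([55, 86, 15, 25])
= 13 + 55 + recursive_sum([86, 15, 25])
= 13 + 55 + 86 + recursive_sum([15, 25])
= 13 + 55 + 86 + 15 + recursive_sum([25])
= 13 + 55 + 86 + 15 + 25 + recursive_sum([])
= 13 + 55 + 86 + 15 + 25 + 0
= 194


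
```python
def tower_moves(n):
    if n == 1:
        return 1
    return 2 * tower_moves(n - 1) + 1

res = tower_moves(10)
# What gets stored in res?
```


tower_moves(10)
= 2 * tower_moves(9) + 1
= 2 * (2 * tower_moves(8) + 1) + 1
= 2 * (2 * (2 * tower_moves(7) + 1) + 1) + 1
= 2 * (2 * (2 * (2 * tower_moves(6) + 1) + 1) + 1) + 1
= 2 * (2 * (2 * (2 * (2 * tower_moves(5) + 1) + 1) + 1) + 1) + 1
= 2 * (2 * (2 * (2 * (2 * (2 * tower_moves(4) + 1) + 1) + 1) + 1) + 1) + 1
= 2 * (2 * (2 * (2 * (2 * (2 * (2 * tower_moves(3) + 1) + 1) + 1) + 1) + 1) + 1) + 1
= 2 * (2 * (2 * (2 * (2 * (2 * (2 * (2 * tower_moves(2) + 1) + 1) + 1) + 1) + 1) + 1) + 1) + 1
= 2 * (2 * (2 * (2 * (2 * (2 * (2 * (2 * (2 * tower_moves(1) + 1) + 1) + 1) + 1) + 1) + 1) + 1) + 1) + 1
Now compute bottom-up:
tower_moves(1) = 1
tower_moves(2) = 2 * 1 + 1 = 3
tower_moves(3) = 2 * 3 + 1 = 7
tower_moves(4) = 2 * 7 + 1 = 15
tower_moves(5) = 2 * 15 + 1 = 31
tower_moves(6) = 2 * 31 + 1 = 63
tower_moves(7) = 2 * 63 + 1 = 127
tower_moves(8) = 2 * 127 + 1 = 255
tower_moves(9) = 2 * 255 + 1 = 511
tower_moves(10) = 2 * 511 + 1 = 1023
= 1023


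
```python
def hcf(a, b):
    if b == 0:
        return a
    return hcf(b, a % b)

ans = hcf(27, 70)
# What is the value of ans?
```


hcf(27, 70)
= hcf(70, 27 % 70) = hcf(70, 27)
= hcf(27, 70 % 27) = hcf(27, 16)
= hcf(16, 27 % 16) = hcf(16, 11)
= hcf(11, 16 % 11) = hcf(11, 5)
= hcf(5, 11 % 5) = hcf(5, 1)
= hcf(1, 5 % 1) = hcf(1, 0)
b == 0, return a = 1


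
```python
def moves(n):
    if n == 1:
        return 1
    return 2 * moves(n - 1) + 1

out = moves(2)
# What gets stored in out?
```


moves(2)
= 2 * moves(1) + 1
Now compute bottom-up:
moves(1) = 1
moves(2) = 2 * 1 + 1 = 3
= 3


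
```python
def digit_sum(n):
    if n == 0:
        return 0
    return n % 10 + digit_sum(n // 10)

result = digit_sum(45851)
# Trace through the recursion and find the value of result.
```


digit_sum(45851)
= 1 + digit_sum(4585)
= 1 + 5 + digit_sum(458)
= 1 + 5 + 8 + digit_sum(45)
= 1 + 5 + 8 + 5 + digit_sum(4)
= 1 + 5 + 8 + 5 + 4 + digit_sum(0)
= 1 + 5 + 8 + 5 + 4 + 0
= 23


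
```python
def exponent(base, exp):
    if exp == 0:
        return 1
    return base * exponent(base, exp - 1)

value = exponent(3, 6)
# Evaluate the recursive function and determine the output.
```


exponent(3, 6)
= 3 * exponent(3, 5)
= 3 * 3 * exponent(3, 4)
= 3 * 3 * 3 * exponent(3, 3)
= 3 * 3 * 3 * 3 * exponent(3, 2)
= 3 * 3 * 3 * 3 * 3 * exponent(3, 1)
= 3 * 3 * 3 * 3 * 3 * 3 * exponent(3, 0)
= 3 * 3 * 3 * 3 * 3 * 3 * 1
= 729


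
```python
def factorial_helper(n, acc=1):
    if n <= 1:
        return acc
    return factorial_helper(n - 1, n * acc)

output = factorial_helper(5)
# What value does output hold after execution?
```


factorial_helper(5, 1)
= factorial_helper(4, 5 * 1) = factorial_helper(4, 5)
= factorial_helper(3, 4 * 5) = factorial_helper(3, 20)
= factorial_helper(2, 3 * 20) = factorial_helper(2, 60)
= factorial_helper(1, 2 * 60) = factorial_helper(1, 120)
n <= 1, return acc = 120


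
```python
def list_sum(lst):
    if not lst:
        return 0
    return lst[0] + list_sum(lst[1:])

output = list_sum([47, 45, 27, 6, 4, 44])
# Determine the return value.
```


list_sum([47, 45, 27, 6, 4, 44])
= 47 + list_sum([45, 27, 6, 4, 44])
= 47 + 45 + list_sum([27, 6, 4, 44])
= 47 + 45 + 27 + list_sum([6, 4, 44])
= 47 + 45 + 27 + 6 + list_sum([4, 44])
= 47 + 45 + 27 + 6 + 4 + list_sum([44])
= 47 + 45 + 27 + 6 + 4 + 44 + list_sum([])
= 47 + 45 + 27 + 6 + 4 + 44 + 0
= 173


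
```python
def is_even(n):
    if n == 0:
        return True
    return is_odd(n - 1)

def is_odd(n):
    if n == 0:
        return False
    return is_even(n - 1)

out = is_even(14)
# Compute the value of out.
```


is_even(14)
= is_odd(13)
= is_even(12)
= is_odd(11)
= is_even(10)
= is_odd(9)
= is_even(8)
= is_odd(7)
= is_even(6)
= is_odd(5)
= is_even(4)
= is_odd(3)
= is_even(2)
= is_odd(1)
= is_even(0)
n == 0: return True
= True


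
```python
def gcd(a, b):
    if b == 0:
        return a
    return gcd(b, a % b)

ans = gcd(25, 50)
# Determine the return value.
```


gcd(25, 50)
= gcd(50, 25 % 50) = gcd(50, 25)
= gcd(25, 50 % 25) = gcd(25, 0)
b == 0, return a = 25


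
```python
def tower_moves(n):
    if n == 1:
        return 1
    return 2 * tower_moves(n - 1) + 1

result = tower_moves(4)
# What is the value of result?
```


tower_moves(4)
= 2 * tower_moves(3) + 1
= 2 * (2 * tower_moves(2) + 1) + 1
= 2 * (2 * (2 * tower_moves(1) + 1) + 1) + 1
Now compute bottom-up:
tower_moves(1) = 1
tower_moves(2) = 2 * 1 + 1 = 3
tower_moves(3) = 2 * 3 + 1 = 7
tower_moves(4) = 2 * 7 + 1 = 15
= 15


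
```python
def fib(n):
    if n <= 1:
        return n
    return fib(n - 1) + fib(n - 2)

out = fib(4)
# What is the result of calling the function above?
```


fib(4)
= fib(3) + fib(2)
= (fib(2) + fib(1)) + fib(2)
Computing bottom-up: fib(0)=0, fib(1)=1, fib(2)=1, fib(3)=2, fib(4)=3
= 3


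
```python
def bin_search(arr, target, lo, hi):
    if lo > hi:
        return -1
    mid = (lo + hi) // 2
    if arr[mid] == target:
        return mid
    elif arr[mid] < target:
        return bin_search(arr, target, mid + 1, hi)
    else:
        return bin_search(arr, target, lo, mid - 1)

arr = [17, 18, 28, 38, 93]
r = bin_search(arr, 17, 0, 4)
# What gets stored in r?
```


bin_search(arr, 17, 0, 4)
lo=0, hi=4, mid=2, arr[mid]=28
28 > 17, search left half
lo=0, hi=1, mid=0, arr[mid]=17
arr[0] == 17, found at index 0
= 0


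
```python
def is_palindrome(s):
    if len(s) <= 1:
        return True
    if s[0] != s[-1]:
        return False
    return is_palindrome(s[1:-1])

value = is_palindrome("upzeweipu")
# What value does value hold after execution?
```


is_palindrome("upzeweipu")
"upzeweipu": s[0]='u' == s[-1]='u' -> is_palindrome("pzeweip")
"pzeweip": s[0]='p' == s[-1]='p' -> is_palindrome("zewei")
"zewei": s[0]='z' != s[-1]='i' -> False
= False


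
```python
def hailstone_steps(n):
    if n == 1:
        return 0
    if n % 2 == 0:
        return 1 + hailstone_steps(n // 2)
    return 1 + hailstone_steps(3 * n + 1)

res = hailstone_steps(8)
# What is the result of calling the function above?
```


hailstone_steps(8)
8 is even -> hailstone_steps(4)
4 is even -> hailstone_steps(2)
2 is even -> hailstone_steps(1)
Reached 1 after 3 steps
= 3


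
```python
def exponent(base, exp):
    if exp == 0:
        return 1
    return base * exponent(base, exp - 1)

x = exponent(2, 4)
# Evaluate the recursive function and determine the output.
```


exponent(2, 4)
= 2 * exponent(2, 3)
= 2 * 2 * exponent(2, 2)
= 2 * 2 * 2 * exponent(2, 1)
= 2 * 2 * 2 * 2 * exponent(2, 0)
= 2 * 2 * 2 * 2 * 1
= 16


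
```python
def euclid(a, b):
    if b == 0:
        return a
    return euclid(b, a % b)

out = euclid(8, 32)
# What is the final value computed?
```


euclid(8, 32)
= euclid(32, 8 % 32) = euclid(32, 8)
= euclid(8, 32 % 8) = euclid(8, 0)
b == 0, return a = 8


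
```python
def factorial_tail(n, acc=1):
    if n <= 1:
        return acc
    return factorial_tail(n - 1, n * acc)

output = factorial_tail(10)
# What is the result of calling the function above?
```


factorial_tail(10, 1)
= factorial_tail(9, 10 * 1) = factorial_tail(9, 10)
= factorial_tail(8, 9 * 10) = factorial_tail(8, 90)
= factorial_tail(7, 8 * 90) = factorial_tail(7, 720)
= factorial_tail(6, 7 * 720) = factorial_tail(6, 5040)
= factorial_tail(5, 6 * 5040) = factorial_tail(5, 30240)
= factorial_tail(4, 5 * 30240) = factorial_tail(4, 151200)
= factorial_tail(3, 4 * 151200) = factorial_tail(3, 604800)
= factorial_tail(2, 3 * 604800) = factorial_tail(2, 1814400)
= factorial_tail(1, 2 * 1814400) = factorial_tail(1, 3628800)
n <= 1, return acc = 3628800


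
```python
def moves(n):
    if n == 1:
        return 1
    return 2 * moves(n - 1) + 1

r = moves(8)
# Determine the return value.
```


moves(8)
= 2 * moves(7) + 1
= 2 * (2 * moves(6) + 1) + 1
= 2 * (2 * (2 * moves(5) + 1) + 1) + 1
= 2 * (2 * (2 * (2 * moves(4) + 1) + 1) + 1) + 1
= 2 * (2 * (2 * (2 * (2 * moves(3) + 1) + 1) + 1) + 1) + 1
= 2 * (2 * (2 * (2 * (2 * (2 * moves(2) + 1) + 1) + 1) + 1) + 1) + 1
= 2 * (2 * (2 * (2 * (2 * (2 * (2 * moves(1) + 1) + 1) + 1) + 1) + 1) + 1) + 1
Now compute bottom-up:
moves(1) = 1
moves(2) = 2 * 1 + 1 = 3
moves(3) = 2 * 3 + 1 = 7
moves(4) = 2 * 7 + 1 = 15
moves(5) = 2 * 15 + 1 = 31
moves(6) = 2 * 31 + 1 = 63
moves(7) = 2 * 63 + 1 = 127
moves(8) = 2 * 127 + 1 = 255
= 255


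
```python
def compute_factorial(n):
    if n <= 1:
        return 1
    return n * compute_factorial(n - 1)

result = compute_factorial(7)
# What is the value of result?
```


compute_factorial(7)
= 7 * compute_factorial(6)
= 7 * 6 * compute_factorial(5)
= 7 * 6 * 5 * compute_factorial(4)
= 7 * 6 * 5 * 4 * compute_factorial(3)
= 7 * 6 * 5 * 4 * 3 * compute_factorial(2)
= 7 * 6 * 5 * 4 * 3 * 2 * compute_factorial(1)
= 7 * 6 * 5 * 4 * 3 * 2 * 1
= 5040


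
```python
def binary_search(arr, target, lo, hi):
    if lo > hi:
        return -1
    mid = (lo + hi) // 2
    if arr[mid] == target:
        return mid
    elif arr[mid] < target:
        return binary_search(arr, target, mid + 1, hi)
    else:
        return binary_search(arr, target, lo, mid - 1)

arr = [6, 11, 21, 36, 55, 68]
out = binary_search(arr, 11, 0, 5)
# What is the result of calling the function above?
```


binary_search(arr, 11, 0, 5)
lo=0, hi=5, mid=2, arr[mid]=21
21 > 11, search left half
lo=0, hi=1, mid=0, arr[mid]=6
6 < 11, search right half
lo=1, hi=1, mid=1, arr[mid]=11
arr[1] == 11, found at index 1
= 1


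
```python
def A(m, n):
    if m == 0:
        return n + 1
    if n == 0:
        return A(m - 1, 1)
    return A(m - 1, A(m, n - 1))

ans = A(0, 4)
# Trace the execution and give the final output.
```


A(0, 4)
m == 0: return 4 + 1 = 5
= 5


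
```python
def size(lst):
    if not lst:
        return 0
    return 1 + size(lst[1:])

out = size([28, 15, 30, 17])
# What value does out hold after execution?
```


size([28, 15, 30, 17])
= 1 + size([15, 30, 17])
= 1 + 1 + size([30, 17])
= 1 + 1 + 1 + size([17])
= 1 + 1 + 1 + 1 + size([])
= 1 + 1 + 1 + 1 + 0
= 4


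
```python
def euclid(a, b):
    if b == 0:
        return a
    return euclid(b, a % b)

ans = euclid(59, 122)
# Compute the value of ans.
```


euclid(59, 122)
= euclid(122, 59 % 122) = euclid(122, 59)
= euclid(59, 122 % 59) = euclid(59, 4)
= euclid(4, 59 % 4) = euclid(4, 3)
= euclid(3, 4 % 3) = euclid(3, 1)
= euclid(1, 3 % 1) = euclid(1, 0)
b == 0, return a = 1


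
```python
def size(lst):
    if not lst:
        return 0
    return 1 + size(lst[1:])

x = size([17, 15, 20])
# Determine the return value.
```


size([17, 15, 20])
= 1 + size([15, 20])
= 1 + 1 + size([20])
= 1 + 1 + 1 + size([])
= 1 + 1 + 1 + 0
= 3


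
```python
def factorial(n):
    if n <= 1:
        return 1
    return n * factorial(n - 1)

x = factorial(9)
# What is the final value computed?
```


factorial(9)
= 9 * factorial(8)
= 9 * 8 * factorial(7)
= 9 * 8 * 7 * factorial(6)
= 9 * 8 * 7 * 6 * factorial(5)
= 9 * 8 * 7 * 6 * 5 * factorial(4)
= 9 * 8 * 7 * 6 * 5 * 4 * factorial(3)
= 9 * 8 * 7 * 6 * 5 * 4 * 3 * factorial(2)
= 9 * 8 * 7 * 6 * 5 * 4 * 3 * 2 * factorial(1)
= 9 * 8 * 7 * 6 * 5 * 4 * 3 * 2 * 1
= 362880


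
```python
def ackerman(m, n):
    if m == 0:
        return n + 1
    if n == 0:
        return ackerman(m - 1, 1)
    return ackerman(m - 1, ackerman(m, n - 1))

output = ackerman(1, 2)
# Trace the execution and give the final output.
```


ackerman(1, 2)
= ackerman(0, ackerman(1, 1))
First compute ackerman(1, 1) = 3
= ackerman(0, 3)
= 4


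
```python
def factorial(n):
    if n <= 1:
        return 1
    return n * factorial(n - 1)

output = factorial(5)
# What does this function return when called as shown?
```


factorial(5)
= 5 * factorial(4)
= 5 * 4 * factorial(3)
= 5 * 4 * 3 * factorial(2)
= 5 * 4 * 3 * 2 * factorial(1)
= 5 * 4 * 3 * 2 * 1
= 120


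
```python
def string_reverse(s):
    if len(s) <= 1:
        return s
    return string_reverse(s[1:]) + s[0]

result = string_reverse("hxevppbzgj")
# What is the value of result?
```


string_reverse("hxevppbzgj")
= string_reverse("xevppbzgj") + "h"
= string_reverse("evppbzgj") + "x" + "h"
= string_reverse("vppbzgj") + "e" + "x" + "h"
= string_reverse("ppbzgj") + "v" + "e" + "x" + "h"
= string_reverse("pbzgj") + "p" + "v" + "e" + "x" + "h"
= string_reverse("bzgj") + "p" + "p" + "v" + "e" + "x" + "h"
= string_reverse("zgj") + "b" + "p" + "p" + "v" + "e" + "x" + "h"
= string_reverse("gj") + "z" + "b" + "p" + "p" + "v" + "e" + "x" + "h"
= string_reverse("j") + "g" + "z" + "b" + "p" + "p" + "v" + "e" + "x" + "h"
= "j" + "g" + "z" + "b" + "p" + "p" + "v" + "e" + "x" + "h"
= "jgzbppvexh"


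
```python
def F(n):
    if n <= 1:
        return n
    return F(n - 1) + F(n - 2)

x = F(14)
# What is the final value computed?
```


F(14)
= F(13) + F(12)
= (F(12) + F(11)) + F(12)
Computing bottom-up: F(0)=0, F(1)=1, F(2)=1, F(3)=2, F(4)=3, F(5)=5, F(6)=8, F(7)=13, F(8)=21, F(9)=34, F(10)=55, F(11)=89, F(12)=144, F(13)=233, F(14)=377
= 377


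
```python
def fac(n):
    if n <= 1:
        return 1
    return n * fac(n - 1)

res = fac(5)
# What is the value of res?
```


fac(5)
= 5 * fac(4)
= 5 * 4 * fac(3)
= 5 * 4 * 3 * fac(2)
= 5 * 4 * 3 * 2 * fac(1)
= 5 * 4 * 3 * 2 * 1
= 120


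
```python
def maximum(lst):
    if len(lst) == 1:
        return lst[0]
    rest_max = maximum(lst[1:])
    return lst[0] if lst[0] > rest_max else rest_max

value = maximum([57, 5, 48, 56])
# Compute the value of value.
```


maximum([57, 5, 48, 56])
= compare 57 with maximum([5, 48, 56])
= compare 5 with maximum([48, 56])
= compare 48 with maximum([56])
Base: maximum([56]) = 56
compare 48 with 56: max = 56
compare 5 with 56: max = 56
compare 57 with 56: max = 57
= 57


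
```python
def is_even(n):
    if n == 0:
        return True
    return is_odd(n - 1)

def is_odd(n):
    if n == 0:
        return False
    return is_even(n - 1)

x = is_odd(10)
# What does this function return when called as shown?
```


is_odd(10)
= is_even(9)
= is_odd(8)
= is_even(7)
= is_odd(6)
= is_even(5)
= is_odd(4)
= is_even(3)
= is_odd(2)
= is_even(1)
= is_odd(0)
n == 0: return False
= False


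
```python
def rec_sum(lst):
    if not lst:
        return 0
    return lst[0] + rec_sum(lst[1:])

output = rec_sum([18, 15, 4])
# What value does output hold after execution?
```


rec_sum([18, 15, 4])
= 18 + rec_sum([15, 4])
= 18 + 15 + rec_sum([4])
= 18 + 15 + 4 + rec_sum([])
= 18 + 15 + 4 + 0
= 37


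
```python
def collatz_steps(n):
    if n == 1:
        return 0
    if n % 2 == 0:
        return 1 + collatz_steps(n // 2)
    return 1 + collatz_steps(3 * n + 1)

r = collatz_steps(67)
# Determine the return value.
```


collatz_steps(67)
67 is odd -> 3*67+1 = 202 -> collatz_steps(202)
202 is even -> collatz_steps(101)
101 is odd -> 3*101+1 = 304 -> collatz_steps(304)
304 is even -> collatz_steps(152)
152 is even -> collatz_steps(76)
76 is even -> collatz_steps(38)
38 is even -> collatz_steps(19)
19 is odd -> 3*19+1 = 58 -> collatz_steps(58)
58 is even -> collatz_steps(29)
29 is odd -> 3*29+1 = 88 -> collatz_steps(88)
88 is even -> collatz_steps(44)
44 is even -> collatz_steps(22)
22 is even -> collatz_steps(11)
11 is odd -> 3*11+1 = 34 -> collatz_steps(34)
34 is even -> collatz_steps(17)
17 is odd -> 3*17+1 = 52 -> collatz_steps(52)
52 is even -> collatz_steps(26)
26 is even -> collatz_steps(13)
13 is odd -> 3*13+1 = 40 -> collatz_steps(40)
40 is even -> collatz_steps(20)
20 is even -> collatz_steps(10)
10 is even -> collatz_steps(5)
5 is odd -> 3*5+1 = 16 -> collatz_steps(16)
16 is even -> collatz_steps(8)
8 is even -> collatz_steps(4)
4 is even -> collatz_steps(2)
2 is even -> collatz_steps(1)
Reached 1 after 27 steps
= 27


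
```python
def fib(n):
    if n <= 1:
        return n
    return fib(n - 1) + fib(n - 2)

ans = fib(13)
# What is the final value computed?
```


fib(13)
= fib(12) + fib(11)
= (fib(11) + fib(10)) + fib(11)
Computing bottom-up: fib(0)=0, fib(1)=1, fib(2)=1, fib(3)=2, fib(4)=3, fib(5)=5, fib(6)=8, fib(7)=13, fib(8)=21, fib(9)=34, fib(10)=55, fib(11)=89, fib(12)=144, fib(13)=233
= 233


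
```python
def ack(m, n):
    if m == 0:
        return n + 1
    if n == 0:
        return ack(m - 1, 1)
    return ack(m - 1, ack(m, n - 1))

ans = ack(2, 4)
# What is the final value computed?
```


ack(2, 4)
= ack(1, ack(2, 3))
First compute ack(2, 3) = 9
= ack(1, 9)
= 11


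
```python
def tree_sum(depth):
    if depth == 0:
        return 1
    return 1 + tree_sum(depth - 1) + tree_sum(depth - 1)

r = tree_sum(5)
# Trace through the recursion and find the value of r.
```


tree_sum(5)
= 1 + tree_sum(4) + tree_sum(4)
= 1 + 2 * tree_sum(4)
tree_sum(k) = 2^(k+1) - 1
tree_sum(0) = 1
tree_sum(1) = 3
tree_sum(2) = 7
tree_sum(3) = 15
tree_sum(4) = 31
tree_sum(5) = 2^6 - 1 = 63


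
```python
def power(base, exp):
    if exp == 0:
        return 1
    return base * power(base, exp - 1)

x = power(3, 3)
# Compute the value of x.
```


power(3, 3)
= 3 * power(3, 2)
= 3 * 3 * power(3, 1)
= 3 * 3 * 3 * power(3, 0)
= 3 * 3 * 3 * 1
= 27


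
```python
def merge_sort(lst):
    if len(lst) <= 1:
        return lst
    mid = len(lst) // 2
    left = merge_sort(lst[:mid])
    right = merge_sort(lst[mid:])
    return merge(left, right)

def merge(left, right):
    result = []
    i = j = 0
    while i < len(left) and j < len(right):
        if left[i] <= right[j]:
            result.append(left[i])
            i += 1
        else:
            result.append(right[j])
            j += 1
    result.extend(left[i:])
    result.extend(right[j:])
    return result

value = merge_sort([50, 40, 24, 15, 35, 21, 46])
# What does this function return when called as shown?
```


merge_sort([50, 40, 24, 15, 35, 21, 46])
Split into [50, 40, 24] and [15, 35, 21, 46]
Left sorted: [24, 40, 50]
Right sorted: [15, 21, 35, 46]
Merge [24, 40, 50] and [15, 21, 35, 46]
= [15, 21, 24, 35, 40, 46, 50]


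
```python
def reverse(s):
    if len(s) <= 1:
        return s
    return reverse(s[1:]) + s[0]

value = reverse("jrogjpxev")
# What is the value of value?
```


reverse("jrogjpxev")
= reverse("rogjpxev") + "j"
= reverse("ogjpxev") + "r" + "j"
= reverse("gjpxev") + "o" + "r" + "j"
= reverse("jpxev") + "g" + "o" + "r" + "j"
= reverse("pxev") + "j" + "g" + "o" + "r" + "j"
= reverse("xev") + "p" + "j" + "g" + "o" + "r" + "j"
= reverse("ev") + "x" + "p" + "j" + "g" + "o" + "r" + "j"
= reverse("v") + "e" + "x" + "p" + "j" + "g" + "o" + "r" + "j"
= "v" + "e" + "x" + "p" + "j" + "g" + "o" + "r" + "j"
= "vexpjgorj"


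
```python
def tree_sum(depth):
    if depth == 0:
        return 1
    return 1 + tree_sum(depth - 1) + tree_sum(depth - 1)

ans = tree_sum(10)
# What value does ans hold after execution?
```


tree_sum(10)
= 1 + tree_sum(9) + tree_sum(9)
= 1 + 2 * tree_sum(9)
tree_sum(k) = 2^(k+1) - 1
tree_sum(0) = 1
tree_sum(1) = 3
tree_sum(2) = 7
tree_sum(3) = 15
tree_sum(4) = 31
tree_sum(10) = 2^11 - 1 = 2047


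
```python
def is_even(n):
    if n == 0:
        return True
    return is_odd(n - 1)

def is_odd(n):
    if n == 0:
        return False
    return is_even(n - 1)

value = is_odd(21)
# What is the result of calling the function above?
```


is_odd(21)
= is_even(20)
= is_odd(19)
= is_even(18)
= is_odd(17)
= is_even(16)
= is_odd(15)
= is_even(14)
= is_odd(13)
= is_even(12)
= is_odd(11)
= is_even(10)
= is_odd(9)
= is_even(8)
= is_odd(7)
= is_even(6)
= is_odd(5)
= is_even(4)
= is_odd(3)
= is_even(2)
= is_odd(1)
= is_even(0)
n == 0: return True
= True


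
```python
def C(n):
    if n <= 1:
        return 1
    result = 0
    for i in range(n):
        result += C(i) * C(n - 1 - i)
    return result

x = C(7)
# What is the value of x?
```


C(7)
= sum of C(i) * C(7-1-i) for i in 0..6
First compute sub-values bottom-up:
  C(0) = 1, C(1) = 1
  C(2) = 1*1 + 1*1 = 2
  C(3) = 1*2 + 1*1 + 2*1 = 5
  C(4) = 1*5 + 1*2 + 2*1 + 5*1 = 14
  C(5) = 1*14 + 1*5 + 2*2 + 5*1 + 14*1 = 42
  C(6) = 1*42 + 1*14 + 2*5 + 5*2 + 14*1 + 42*1 = 132
Now C(7):
  C(0)*C(6) = 1*132 = 132
  C(1)*C(5) = 1*42 = 42
  C(2)*C(4) = 2*14 = 28
  C(3)*C(3) = 5*5 = 25
  C(4)*C(2) = 14*2 = 28
  C(5)*C(1) = 42*1 = 42
  C(6)*C(0) = 132*1 = 132
= 132 + 42 + 28 + 25 + 28 + 42 + 132
= 429


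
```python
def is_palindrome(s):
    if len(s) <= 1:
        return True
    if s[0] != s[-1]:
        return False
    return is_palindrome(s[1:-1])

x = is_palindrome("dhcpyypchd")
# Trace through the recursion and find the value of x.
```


is_palindrome("dhcpyypchd")
"dhcpyypchd": s[0]='d' == s[-1]='d' -> is_palindrome("hcpyypch")
"hcpyypch": s[0]='h' == s[-1]='h' -> is_palindrome("cpyypc")
"cpyypc": s[0]='c' == s[-1]='c' -> is_palindrome("pyyp")
"pyyp": s[0]='p' == s[-1]='p' -> is_palindrome("yy")
"yy": s[0]='y' == s[-1]='y' -> is_palindrome("")
"": len <= 1 -> True
= True


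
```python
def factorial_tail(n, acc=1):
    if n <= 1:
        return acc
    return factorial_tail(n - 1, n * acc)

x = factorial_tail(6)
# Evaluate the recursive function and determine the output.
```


factorial_tail(6, 1)
= factorial_tail(5, 6 * 1) = factorial_tail(5, 6)
= factorial_tail(4, 5 * 6) = factorial_tail(4, 30)
= factorial_tail(3, 4 * 30) = factorial_tail(3, 120)
= factorial_tail(2, 3 * 120) = factorial_tail(2, 360)
= factorial_tail(1, 2 * 360) = factorial_tail(1, 720)
n <= 1, return acc = 720


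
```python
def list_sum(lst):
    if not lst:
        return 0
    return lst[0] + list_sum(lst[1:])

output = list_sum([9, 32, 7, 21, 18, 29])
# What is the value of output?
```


list_sum([9, 32, 7, 21, 18, 29])
= 9 + list_sum([32, 7, 21, 18, 29])
= 9 + 32 + list_sum([7, 21, 18, 29])
= 9 + 32 + 7 + list_sum([21, 18, 29])
= 9 + 32 + 7 + 21 + list_sum([18, 29])
= 9 + 32 + 7 + 21 + 18 + list_sum([29])
= 9 + 32 + 7 + 21 + 18 + 29 + list_sum([])
= 9 + 32 + 7 + 21 + 18 + 29 + 0
= 116


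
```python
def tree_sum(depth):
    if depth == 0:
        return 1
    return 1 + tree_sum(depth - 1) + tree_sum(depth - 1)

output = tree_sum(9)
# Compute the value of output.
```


tree_sum(9)
= 1 + tree_sum(8) + tree_sum(8)
= 1 + 2 * tree_sum(8)
tree_sum(k) = 2^(k+1) - 1
tree_sum(0) = 1
tree_sum(1) = 3
tree_sum(2) = 7
tree_sum(3) = 15
tree_sum(4) = 31
tree_sum(9) = 2^10 - 1 = 1023


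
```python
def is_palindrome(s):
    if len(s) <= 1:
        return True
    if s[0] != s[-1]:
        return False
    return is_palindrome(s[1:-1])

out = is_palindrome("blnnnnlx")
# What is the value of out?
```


is_palindrome("blnnnnlx")
"blnnnnlx": s[0]='b' != s[-1]='x' -> False
= False


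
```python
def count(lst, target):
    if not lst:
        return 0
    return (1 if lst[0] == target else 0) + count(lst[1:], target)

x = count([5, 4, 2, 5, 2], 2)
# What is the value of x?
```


count([5, 4, 2, 5, 2], 2)
lst[0]=5 != 2: 0 + count([4, 2, 5, 2], 2)
lst[0]=4 != 2: 0 + count([2, 5, 2], 2)
lst[0]=2 == 2: 1 + count([5, 2], 2)
lst[0]=5 != 2: 0 + count([2], 2)
lst[0]=2 == 2: 1 + count([], 2)
= 2


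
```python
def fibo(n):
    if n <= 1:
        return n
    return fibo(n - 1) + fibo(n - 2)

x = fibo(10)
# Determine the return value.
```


fibo(10)
= fibo(9) + fibo(8)
= (fibo(8) + fibo(7)) + fibo(8)
Computing bottom-up: fibo(0)=0, fibo(1)=1, fibo(2)=1, fibo(3)=2, fibo(4)=3, fibo(5)=5, fibo(6)=8, fibo(7)=13, fibo(8)=21, fibo(9)=34, fibo(10)=55
= 55


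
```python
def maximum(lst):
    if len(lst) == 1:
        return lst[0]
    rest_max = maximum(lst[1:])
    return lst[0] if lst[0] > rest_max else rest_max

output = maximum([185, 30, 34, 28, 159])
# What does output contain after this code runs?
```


maximum([185, 30, 34, 28, 159])
= compare 185 with maximum([30, 34, 28, 159])
= compare 30 with maximum([34, 28, 159])
= compare 34 with maximum([28, 159])
= compare 28 with maximum([159])
Base: maximum([159]) = 159
compare 28 with 159: max = 159
compare 34 with 159: max = 159
compare 30 with 159: max = 159
compare 185 with 159: max = 185
= 185


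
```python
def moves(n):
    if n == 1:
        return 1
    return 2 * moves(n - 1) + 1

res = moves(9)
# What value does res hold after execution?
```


moves(9)
= 2 * moves(8) + 1
= 2 * (2 * moves(7) + 1) + 1
= 2 * (2 * (2 * moves(6) + 1) + 1) + 1
= 2 * (2 * (2 * (2 * moves(5) + 1) + 1) + 1) + 1
= 2 * (2 * (2 * (2 * (2 * moves(4) + 1) + 1) + 1) + 1) + 1
= 2 * (2 * (2 * (2 * (2 * (2 * moves(3) + 1) + 1) + 1) + 1) + 1) + 1
= 2 * (2 * (2 * (2 * (2 * (2 * (2 * moves(2) + 1) + 1) + 1) + 1) + 1) + 1) + 1
= 2 * (2 * (2 * (2 * (2 * (2 * (2 * (2 * moves(1) + 1) + 1) + 1) + 1) + 1) + 1) + 1) + 1
Now compute bottom-up:
moves(1) = 1
moves(2) = 2 * 1 + 1 = 3
moves(3) = 2 * 3 + 1 = 7
moves(4) = 2 * 7 + 1 = 15
moves(5) = 2 * 15 + 1 = 31
moves(6) = 2 * 31 + 1 = 63
moves(7) = 2 * 63 + 1 = 127
moves(8) = 2 * 127 + 1 = 255
moves(9) = 2 * 255 + 1 = 511
= 511


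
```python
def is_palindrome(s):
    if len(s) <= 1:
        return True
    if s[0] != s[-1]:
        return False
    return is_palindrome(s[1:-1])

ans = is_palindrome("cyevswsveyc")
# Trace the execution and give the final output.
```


is_palindrome("cyevswsveyc")
"cyevswsveyc": s[0]='c' == s[-1]='c' -> is_palindrome("yevswsvey")
"yevswsvey": s[0]='y' == s[-1]='y' -> is_palindrome("evswsve")
"evswsve": s[0]='e' == s[-1]='e' -> is_palindrome("vswsv")
"vswsv": s[0]='v' == s[-1]='v' -> is_palindrome("sws")
"sws": s[0]='s' == s[-1]='s' -> is_palindrome("w")
"w": len <= 1 -> True
= True


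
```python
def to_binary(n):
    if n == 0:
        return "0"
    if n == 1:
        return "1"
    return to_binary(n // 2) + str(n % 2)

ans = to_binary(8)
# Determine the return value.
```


to_binary(8)
= to_binary(4) + "0"
= to_binary(2) + "0" + "0"
= to_binary(1) + "0" + "0" + "0"
= "1" + "0" + "0" + "0"
= "1000"


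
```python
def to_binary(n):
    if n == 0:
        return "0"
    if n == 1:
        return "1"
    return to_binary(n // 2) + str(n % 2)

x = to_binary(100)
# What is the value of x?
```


to_binary(100)
= to_binary(50) + "0"
= to_binary(25) + "0" + "0"
= to_binary(12) + "1" + "0" + "0"
= to_binary(6) + "0" + "1" + "0" + "0"
= to_binary(3) + "0" + "0" + "1" + "0" + "0"
= to_binary(1) + "1" + "0" + "0" + "1" + "0" + "0"
= "1" + "1" + "0" + "0" + "1" + "0" + "0"
= "1100100"


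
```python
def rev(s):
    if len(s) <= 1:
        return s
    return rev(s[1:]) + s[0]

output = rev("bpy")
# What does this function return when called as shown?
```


rev("bpy")
= rev("py") + "b"
= rev("y") + "p" + "b"
= "y" + "p" + "b"
= "ypb"


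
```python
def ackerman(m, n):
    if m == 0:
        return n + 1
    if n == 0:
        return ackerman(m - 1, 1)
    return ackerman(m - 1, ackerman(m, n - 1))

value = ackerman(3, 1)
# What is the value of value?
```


ackerman(3, 1)
= ackerman(2, ackerman(3, 0))
First compute ackerman(3, 0) = 5
= ackerman(2, 5)
= 13


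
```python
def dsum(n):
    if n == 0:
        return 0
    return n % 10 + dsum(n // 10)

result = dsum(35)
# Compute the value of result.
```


dsum(35)
= 5 + dsum(3)
= 5 + 3 + dsum(0)
= 5 + 3 + 0
= 8


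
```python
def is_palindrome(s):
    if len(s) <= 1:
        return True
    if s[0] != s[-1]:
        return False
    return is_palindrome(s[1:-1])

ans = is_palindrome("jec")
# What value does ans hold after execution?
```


is_palindrome("jec")
"jec": s[0]='j' != s[-1]='c' -> False
= False


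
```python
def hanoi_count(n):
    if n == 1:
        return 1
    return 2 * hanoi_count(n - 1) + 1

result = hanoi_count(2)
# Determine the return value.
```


hanoi_count(2)
= 2 * hanoi_count(1) + 1
Now compute bottom-up:
hanoi_count(1) = 1
hanoi_count(2) = 2 * 1 + 1 = 3
= 3


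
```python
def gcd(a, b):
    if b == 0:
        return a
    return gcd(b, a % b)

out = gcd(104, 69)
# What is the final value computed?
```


gcd(104, 69)
= gcd(69, 104 % 69) = gcd(69, 35)
= gcd(35, 69 % 35) = gcd(35, 34)
= gcd(34, 35 % 34) = gcd(34, 1)
= gcd(1, 34 % 1) = gcd(1, 0)
b == 0, return a = 1


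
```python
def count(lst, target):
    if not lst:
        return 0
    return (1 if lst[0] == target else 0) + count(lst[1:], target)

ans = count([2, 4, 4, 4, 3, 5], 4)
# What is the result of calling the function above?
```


count([2, 4, 4, 4, 3, 5], 4)
lst[0]=2 != 4: 0 + count([4, 4, 4, 3, 5], 4)
lst[0]=4 == 4: 1 + count([4, 4, 3, 5], 4)
lst[0]=4 == 4: 1 + count([4, 3, 5], 4)
lst[0]=4 == 4: 1 + count([3, 5], 4)
lst[0]=3 != 4: 0 + count([5], 4)
lst[0]=5 != 4: 0 + count([], 4)
= 3


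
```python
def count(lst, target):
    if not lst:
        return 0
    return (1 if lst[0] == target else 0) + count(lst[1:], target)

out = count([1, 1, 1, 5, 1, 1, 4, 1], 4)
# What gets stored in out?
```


count([1, 1, 1, 5, 1, 1, 4, 1], 4)
lst[0]=1 != 4: 0 + count([1, 1, 5, 1, 1, 4, 1], 4)
lst[0]=1 != 4: 0 + count([1, 5, 1, 1, 4, 1], 4)
lst[0]=1 != 4: 0 + count([5, 1, 1, 4, 1], 4)
lst[0]=5 != 4: 0 + count([1, 1, 4, 1], 4)
lst[0]=1 != 4: 0 + count([1, 4, 1], 4)
lst[0]=1 != 4: 0 + count([4, 1], 4)
lst[0]=4 == 4: 1 + count([1], 4)
lst[0]=1 != 4: 0 + count([], 4)
= 1


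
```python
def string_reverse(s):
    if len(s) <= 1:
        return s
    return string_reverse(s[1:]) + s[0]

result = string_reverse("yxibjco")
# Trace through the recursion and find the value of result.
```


string_reverse("yxibjco")
= string_reverse("xibjco") + "y"
= string_reverse("ibjco") + "x" + "y"
= string_reverse("bjco") + "i" + "x" + "y"
= string_reverse("jco") + "b" + "i" + "x" + "y"
= string_reverse("co") + "j" + "b" + "i" + "x" + "y"
= string_reverse("o") + "c" + "j" + "b" + "i" + "x" + "y"
= "o" + "c" + "j" + "b" + "i" + "x" + "y"
= "ocjbixy"


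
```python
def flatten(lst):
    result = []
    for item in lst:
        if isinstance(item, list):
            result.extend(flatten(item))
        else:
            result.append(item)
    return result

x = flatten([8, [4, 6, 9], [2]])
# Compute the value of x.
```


flatten([8, [4, 6, 9], [2]])
Processing each element:
  8 is not a list -> append 8
  [4, 6, 9] is a list -> flatten recursively -> [4, 6, 9]
  [2] is a list -> flatten recursively -> [2]
= [8, 4, 6, 9, 2]


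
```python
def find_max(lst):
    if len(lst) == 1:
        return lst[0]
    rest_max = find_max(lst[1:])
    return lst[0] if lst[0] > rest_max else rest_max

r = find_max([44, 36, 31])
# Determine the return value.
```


find_max([44, 36, 31])
= compare 44 with find_max([36, 31])
= compare 36 with find_max([31])
Base: find_max([31]) = 31
compare 36 with 31: max = 36
compare 44 with 36: max = 44
= 44


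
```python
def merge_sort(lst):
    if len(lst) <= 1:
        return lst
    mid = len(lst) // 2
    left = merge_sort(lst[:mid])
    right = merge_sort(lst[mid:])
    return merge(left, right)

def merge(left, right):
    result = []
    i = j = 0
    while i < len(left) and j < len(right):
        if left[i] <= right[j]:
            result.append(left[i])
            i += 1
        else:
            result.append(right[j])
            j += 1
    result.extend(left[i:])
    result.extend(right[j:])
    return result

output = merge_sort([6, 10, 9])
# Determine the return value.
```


merge_sort([6, 10, 9])
Split into [6] and [10, 9]
Left sorted: [6]
Right sorted: [9, 10]
Merge [6] and [9, 10]
= [6, 9, 10]


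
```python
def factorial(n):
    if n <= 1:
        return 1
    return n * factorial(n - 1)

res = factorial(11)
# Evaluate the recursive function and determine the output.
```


factorial(11)
= 11 * factorial(10)
= 11 * 10 * factorial(9)
= 11 * 10 * 9 * factorial(8)
= 11 * 10 * 9 * 8 * factorial(7)
= 11 * 10 * 9 * 8 * 7 * factorial(6)
= 11 * 10 * 9 * 8 * 7 * 6 * factorial(5)
= 11 * 10 * 9 * 8 * 7 * 6 * 5 * factorial(4)
= 11 * 10 * 9 * 8 * 7 * 6 * 5 * 4 * factorial(3)
= 11 * 10 * 9 * 8 * 7 * 6 * 5 * 4 * 3 * factorial(2)
= 11 * 10 * 9 * 8 * 7 * 6 * 5 * 4 * 3 * 2 * factorial(1)
= 11 * 10 * 9 * 8 * 7 * 6 * 5 * 4 * 3 * 2 * 1
= 39916800


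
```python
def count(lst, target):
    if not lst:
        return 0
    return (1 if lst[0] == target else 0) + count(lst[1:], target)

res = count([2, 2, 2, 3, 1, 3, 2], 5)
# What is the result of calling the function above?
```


count([2, 2, 2, 3, 1, 3, 2], 5)
lst[0]=2 != 5: 0 + count([2, 2, 3, 1, 3, 2], 5)
lst[0]=2 != 5: 0 + count([2, 3, 1, 3, 2], 5)
lst[0]=2 != 5: 0 + count([3, 1, 3, 2], 5)
lst[0]=3 != 5: 0 + count([1, 3, 2], 5)
lst[0]=1 != 5: 0 + count([3, 2], 5)
lst[0]=3 != 5: 0 + count([2], 5)
lst[0]=2 != 5: 0 + count([], 5)
= 0


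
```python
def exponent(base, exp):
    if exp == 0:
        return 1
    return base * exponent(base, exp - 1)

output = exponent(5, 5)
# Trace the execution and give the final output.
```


exponent(5, 5)
= 5 * exponent(5, 4)
= 5 * 5 * exponent(5, 3)
= 5 * 5 * 5 * exponent(5, 2)
= 5 * 5 * 5 * 5 * exponent(5, 1)
= 5 * 5 * 5 * 5 * 5 * exponent(5, 0)
= 5 * 5 * 5 * 5 * 5 * 1
= 3125


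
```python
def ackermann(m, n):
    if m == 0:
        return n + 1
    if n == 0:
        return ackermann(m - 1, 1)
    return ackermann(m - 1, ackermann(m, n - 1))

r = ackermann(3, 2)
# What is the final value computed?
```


ackermann(3, 2)
= ackermann(2, ackermann(3, 1))
First compute ackermann(3, 1) = 13
= ackermann(2, 13)
= 29


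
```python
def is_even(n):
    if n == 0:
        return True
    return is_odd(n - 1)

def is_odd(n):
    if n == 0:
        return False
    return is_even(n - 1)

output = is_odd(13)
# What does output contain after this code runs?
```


is_odd(13)
= is_even(12)
= is_odd(11)
= is_even(10)
= is_odd(9)
= is_even(8)
= is_odd(7)
= is_even(6)
= is_odd(5)
= is_even(4)
= is_odd(3)
= is_even(2)
= is_odd(1)
= is_even(0)
n == 0: return True
= True


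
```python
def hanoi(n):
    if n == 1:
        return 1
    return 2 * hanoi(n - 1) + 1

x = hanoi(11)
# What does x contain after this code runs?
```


hanoi(11)
= 2 * hanoi(10) + 1
= 2 * (2 * hanoi(9) + 1) + 1
= 2 * (2 * (2 * hanoi(8) + 1) + 1) + 1
= 2 * (2 * (2 * (2 * hanoi(7) + 1) + 1) + 1) + 1
= 2 * (2 * (2 * (2 * (2 * hanoi(6) + 1) + 1) + 1) + 1) + 1
= 2 * (2 * (2 * (2 * (2 * (2 * hanoi(5) + 1) + 1) + 1) + 1) + 1) + 1
= 2 * (2 * (2 * (2 * (2 * (2 * (2 * hanoi(4) + 1) + 1) + 1) + 1) + 1) + 1) + 1
= 2 * (2 * (2 * (2 * (2 * (2 * (2 * (2 * hanoi(3) + 1) + 1) + 1) + 1) + 1) + 1) + 1) + 1
= 2 * (2 * (2 * (2 * (2 * (2 * (2 * (2 * (2 * hanoi(2) + 1) + 1) + 1) + 1) + 1) + 1) + 1) + 1) + 1
= 2 * (2 * (2 * (2 * (2 * (2 * (2 * (2 * (2 * (2 * hanoi(1) + 1) + 1) + 1) + 1) + 1) + 1) + 1) + 1) + 1) + 1
Now compute bottom-up:
hanoi(1) = 1
hanoi(2) = 2 * 1 + 1 = 3
hanoi(3) = 2 * 3 + 1 = 7
hanoi(4) = 2 * 7 + 1 = 15
hanoi(5) = 2 * 15 + 1 = 31
hanoi(6) = 2 * 31 + 1 = 63
hanoi(7) = 2 * 63 + 1 = 127
hanoi(8) = 2 * 127 + 1 = 255
hanoi(9) = 2 * 255 + 1 = 511
hanoi(10) = 2 * 511 + 1 = 1023
hanoi(11) = 2 * 1023 + 1 = 2047
= 2047


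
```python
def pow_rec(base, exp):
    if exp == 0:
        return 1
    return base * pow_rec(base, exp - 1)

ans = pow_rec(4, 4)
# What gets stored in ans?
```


pow_rec(4, 4)
= 4 * pow_rec(4, 3)
= 4 * 4 * pow_rec(4, 2)
= 4 * 4 * 4 * pow_rec(4, 1)
= 4 * 4 * 4 * 4 * pow_rec(4, 0)
= 4 * 4 * 4 * 4 * 1
= 256


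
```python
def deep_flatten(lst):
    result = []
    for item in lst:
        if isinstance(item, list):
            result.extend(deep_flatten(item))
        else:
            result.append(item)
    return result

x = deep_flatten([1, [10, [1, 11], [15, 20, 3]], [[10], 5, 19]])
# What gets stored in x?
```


deep_flatten([1, [10, [1, 11], [15, 20, 3]], [[10], 5, 19]])
Processing each element:
  1 is not a list -> append 1
  [10, [1, 11], [15, 20, 3]] is a list -> deep_flatten recursively -> [10, 1, 11, 15, 20, 3]
  [[10], 5, 19] is a list -> deep_flatten recursively -> [10, 5, 19]
= [1, 10, 1, 11, 15, 20, 3, 10, 5, 19]


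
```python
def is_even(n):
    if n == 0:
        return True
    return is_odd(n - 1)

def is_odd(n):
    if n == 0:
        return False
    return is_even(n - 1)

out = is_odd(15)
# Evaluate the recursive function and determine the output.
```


is_odd(15)
= is_even(14)
= is_odd(13)
= is_even(12)
= is_odd(11)
= is_even(10)
= is_odd(9)
= is_even(8)
= is_odd(7)
= is_even(6)
= is_odd(5)
= is_even(4)
= is_odd(3)
= is_even(2)
= is_odd(1)
= is_even(0)
n == 0: return True
= True


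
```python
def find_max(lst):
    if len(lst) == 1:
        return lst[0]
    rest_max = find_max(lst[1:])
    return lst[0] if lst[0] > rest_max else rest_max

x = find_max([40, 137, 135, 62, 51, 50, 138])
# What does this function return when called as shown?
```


find_max([40, 137, 135, 62, 51, 50, 138])
= compare 40 with find_max([137, 135, 62, 51, 50, 138])
= compare 137 with find_max([135, 62, 51, 50, 138])
= compare 135 with find_max([62, 51, 50, 138])
= compare 62 with find_max([51, 50, 138])
= compare 51 with find_max([50, 138])
= compare 50 with find_max([138])
Base: find_max([138]) = 138
compare 50 with 138: max = 138
compare 51 with 138: max = 138
compare 62 with 138: max = 138
compare 135 with 138: max = 138
compare 137 with 138: max = 138
compare 40 with 138: max = 138
= 138


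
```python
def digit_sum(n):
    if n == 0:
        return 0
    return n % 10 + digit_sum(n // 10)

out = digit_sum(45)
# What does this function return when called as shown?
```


digit_sum(45)
= 5 + digit_sum(4)
= 5 + 4 + digit_sum(0)
= 5 + 4 + 0
= 9


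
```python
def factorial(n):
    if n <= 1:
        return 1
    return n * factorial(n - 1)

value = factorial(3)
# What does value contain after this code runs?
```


factorial(3)
= 3 * factorial(2)
= 3 * 2 * factorial(1)
= 3 * 2 * 1
= 6


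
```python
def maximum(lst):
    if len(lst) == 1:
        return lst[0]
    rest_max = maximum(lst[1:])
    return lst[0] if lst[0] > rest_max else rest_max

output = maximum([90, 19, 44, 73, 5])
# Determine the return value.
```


maximum([90, 19, 44, 73, 5])
= compare 90 with maximum([19, 44, 73, 5])
= compare 19 with maximum([44, 73, 5])
= compare 44 with maximum([73, 5])
= compare 73 with maximum([5])
Base: maximum([5]) = 5
compare 73 with 5: max = 73
compare 44 with 73: max = 73
compare 19 with 73: max = 73
compare 90 with 73: max = 90
= 90


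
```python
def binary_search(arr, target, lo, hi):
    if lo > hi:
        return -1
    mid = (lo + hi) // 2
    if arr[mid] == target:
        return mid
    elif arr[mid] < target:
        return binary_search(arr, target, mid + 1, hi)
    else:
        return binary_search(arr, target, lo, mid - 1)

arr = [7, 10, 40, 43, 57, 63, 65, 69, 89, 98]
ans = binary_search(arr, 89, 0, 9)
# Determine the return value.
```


binary_search(arr, 89, 0, 9)
lo=0, hi=9, mid=4, arr[mid]=57
57 < 89, search right half
lo=5, hi=9, mid=7, arr[mid]=69
69 < 89, search right half
lo=8, hi=9, mid=8, arr[mid]=89
arr[8] == 89, found at index 8
= 8
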